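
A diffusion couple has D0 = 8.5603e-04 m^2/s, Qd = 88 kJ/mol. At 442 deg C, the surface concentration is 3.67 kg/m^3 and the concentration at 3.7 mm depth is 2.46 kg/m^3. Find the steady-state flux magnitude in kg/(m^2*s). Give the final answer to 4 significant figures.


Step 1: D = D0 * exp(-Qd/(R*T))
T = 442 + 273.15 = 715.15 K
D = 8.5603e-04 * exp(-88e3 / (8.314 * 715.15)) = 3.19688e-10 m^2/s
Step 2: J = D * (C1 - C2) / dx
J = 3.19688e-10 * (3.67 - 2.46) / 3.7e-03
J = 1.045e-07 kg/(m^2*s)


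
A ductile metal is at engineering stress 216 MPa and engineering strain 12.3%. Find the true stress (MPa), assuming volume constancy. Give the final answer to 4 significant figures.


sigma_true = sigma_eng * (1 + epsilon_eng)
sigma_true = 216 * (1 + 0.123)
sigma_true = 242.6 MPa


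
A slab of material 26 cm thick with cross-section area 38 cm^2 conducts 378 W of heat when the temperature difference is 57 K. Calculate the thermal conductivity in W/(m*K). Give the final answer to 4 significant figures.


k = Q*L / (A*dT)
L = 0.26 m, A = 3.8e-03 m^2
k = 378 * 0.26 / (3.8e-03 * 57)
k = 453.7 W/(m*K)


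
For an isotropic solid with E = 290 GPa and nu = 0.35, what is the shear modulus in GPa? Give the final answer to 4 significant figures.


G = E / (2*(1+nu))
G = 290 / (2*(1+0.35))
G = 107.4 GPa


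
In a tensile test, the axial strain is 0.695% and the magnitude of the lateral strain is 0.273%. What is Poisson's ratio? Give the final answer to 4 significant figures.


nu = -epsilon_lat / epsilon_axial
Lateral strain is contraction (negative), so using magnitudes:
nu = 0.273 / 0.695
nu = 0.3928


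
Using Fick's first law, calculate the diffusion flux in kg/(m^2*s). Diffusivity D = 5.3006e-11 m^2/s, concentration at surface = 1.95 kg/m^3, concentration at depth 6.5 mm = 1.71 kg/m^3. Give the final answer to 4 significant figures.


J = -D * (dC/dx) = D * (C1 - C2) / dx
J = 5.3006e-11 * (1.95 - 1.71) / 6.5e-03
J = 1.957e-09 kg/(m^2*s)


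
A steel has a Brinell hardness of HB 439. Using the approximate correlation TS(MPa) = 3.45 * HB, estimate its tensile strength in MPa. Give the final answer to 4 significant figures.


TS (MPa) = 3.45 * HB
TS = 3.45 * 439
TS = 1515 MPa


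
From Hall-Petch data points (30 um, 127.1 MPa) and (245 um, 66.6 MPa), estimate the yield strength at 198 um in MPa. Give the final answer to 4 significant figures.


sigma_y = sigma0 + k / sqrt(d)
1/sqrt(d1) = 1/sqrt(3e-05) = 182.574;  1/sqrt(d2) = 63.8877
k = (sigma1 - sigma2) / (1/sqrt(d1) - 1/sqrt(d2)) = (127.1 - 66.6) / (182.574 - 63.8877) = 0.509746 MPa*m^0.5
sigma0 = sigma1 - k/sqrt(d1) = 127.1 - 0.509746*182.574 = 34.0335 MPa
sigma_y(d3) = 34.0335 + 0.509746 / sqrt(1.98e-04) = 70.26 MPa


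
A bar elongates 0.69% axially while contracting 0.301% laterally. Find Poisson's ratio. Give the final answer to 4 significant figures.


nu = -epsilon_lat / epsilon_axial
Lateral strain is contraction (negative), so using magnitudes:
nu = 0.301 / 0.69
nu = 0.4362


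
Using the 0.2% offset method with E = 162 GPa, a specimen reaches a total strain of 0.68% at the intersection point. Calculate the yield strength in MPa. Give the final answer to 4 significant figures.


Offset strain = 0.002
Elastic strain at yield = total_strain - offset = 6.8e-03 - 0.002 = 4.8e-03
sigma_y = E * elastic_strain = 162000 * 4.8e-03
sigma_y = 777.6 MPa


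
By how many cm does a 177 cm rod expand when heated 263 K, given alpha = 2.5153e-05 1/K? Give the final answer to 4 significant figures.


dL = L0 * alpha * dT
dL = 177 * 2.5153e-05 * 263
dL = 1.171 cm


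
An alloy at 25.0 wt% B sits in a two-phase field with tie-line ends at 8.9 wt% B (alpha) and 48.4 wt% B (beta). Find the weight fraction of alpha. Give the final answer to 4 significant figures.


f_alpha = (C_beta - C0) / (C_beta - C_alpha)
f_alpha = (48.4 - 25.0) / (48.4 - 8.9)
f_alpha = 0.5924


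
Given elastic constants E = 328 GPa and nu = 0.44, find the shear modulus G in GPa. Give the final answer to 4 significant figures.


G = E / (2*(1+nu))
G = 328 / (2*(1+0.44))
G = 113.9 GPa


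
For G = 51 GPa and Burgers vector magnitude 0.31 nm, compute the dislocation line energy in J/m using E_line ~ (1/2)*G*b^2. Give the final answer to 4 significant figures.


E = G*b^2/2
b = 0.31 nm = 3.1e-10 m
G = 51 GPa = 5.1e+10 Pa
E = 0.5 * 5.1e+10 * (3.1e-10)^2
E = 2.451e-09 J/m


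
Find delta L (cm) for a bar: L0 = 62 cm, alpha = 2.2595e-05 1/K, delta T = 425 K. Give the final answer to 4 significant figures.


dL = L0 * alpha * dT
dL = 62 * 2.2595e-05 * 425
dL = 0.5954 cm


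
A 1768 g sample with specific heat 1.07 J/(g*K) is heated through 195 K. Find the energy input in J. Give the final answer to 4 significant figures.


Q = m * cp * dT
Q = 1768 * 1.07 * 195
Q = 368900 J


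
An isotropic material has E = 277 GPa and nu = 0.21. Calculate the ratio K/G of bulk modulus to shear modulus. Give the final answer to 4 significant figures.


G = E / (2*(1+nu))
G = 277 / (2*(1+0.21)) = 114.463 GPa
K = E / (3*(1-2*nu))
K = 277 / (3*(1-2*0.21)) = 159.195 GPa
K/G = 159.195 / 114.463 = 1.391


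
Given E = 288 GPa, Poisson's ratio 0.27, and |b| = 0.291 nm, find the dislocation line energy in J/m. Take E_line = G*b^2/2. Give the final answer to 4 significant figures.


Step 1: G = E / (2*(1+nu))
G = 288 / (2*(1+0.27)) = 113.386 GPa = 1.13386e+11 Pa
Step 2: E_line = G*b^2/2
b = 0.291 nm = 2.91e-10 m
E_line = 0.5 * 1.13386e+11 * (2.91e-10)^2 = 4.801e-09 J/m


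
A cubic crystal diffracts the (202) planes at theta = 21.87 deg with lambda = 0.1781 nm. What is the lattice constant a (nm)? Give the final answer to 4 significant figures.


d = lambda / (2*sin(theta))
d = 0.1781 / (2*sin(21.87 deg))
d = 0.239059 nm
a = d * sqrt(h^2+k^2+l^2) = 0.239059 * sqrt(8)
a = 0.6762 nm


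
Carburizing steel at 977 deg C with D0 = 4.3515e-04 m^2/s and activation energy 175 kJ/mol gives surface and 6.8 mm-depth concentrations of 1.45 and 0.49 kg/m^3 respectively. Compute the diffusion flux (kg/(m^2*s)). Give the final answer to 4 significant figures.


Step 1: D = D0 * exp(-Qd/(R*T))
T = 977 + 273.15 = 1250.15 K
D = 4.3515e-04 * exp(-175e3 / (8.314 * 1250.15)) = 2.12033e-11 m^2/s
Step 2: J = D * (C1 - C2) / dx
J = 2.12033e-11 * (1.45 - 0.49) / 6.8e-03
J = 2.993e-09 kg/(m^2*s)


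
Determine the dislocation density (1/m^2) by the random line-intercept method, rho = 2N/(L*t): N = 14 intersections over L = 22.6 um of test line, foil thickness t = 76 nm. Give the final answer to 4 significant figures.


rho = 2N / (L * t)
L = 22.6 um = 2.26e-05 m, t = 76 nm = 7.6e-08 m
rho = 2 * 14 / (2.26e-05 * 7.6e-08)
rho = 1.63e+13 1/m^2


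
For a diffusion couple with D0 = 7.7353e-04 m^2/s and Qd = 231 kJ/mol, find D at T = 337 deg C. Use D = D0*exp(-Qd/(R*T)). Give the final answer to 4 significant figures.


D = D0 * exp(-Qd / (R*T))
T = 610.15 K
D = 7.7353e-04 * exp(-231e3 / (8.314 * 610.15))
D = 1.294e-23 m^2/s


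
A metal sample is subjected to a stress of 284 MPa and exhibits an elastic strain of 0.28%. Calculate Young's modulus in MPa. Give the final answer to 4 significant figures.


E = sigma / epsilon
epsilon = 0.28% = 2.8e-03
E = 284 / 2.8e-03
E = 101400 MPa


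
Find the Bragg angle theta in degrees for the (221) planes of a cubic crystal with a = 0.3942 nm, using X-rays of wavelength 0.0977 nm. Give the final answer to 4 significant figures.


d = a / sqrt(h^2+k^2+l^2)
d = 0.3942 / sqrt(9) = 0.1314 nm
lambda = 2*d*sin(theta)  =>  sin(theta) = lambda / (2*d)
sin(theta) = 0.0977 / (2 * 0.1314) = 0.371766
theta = 21.82 deg


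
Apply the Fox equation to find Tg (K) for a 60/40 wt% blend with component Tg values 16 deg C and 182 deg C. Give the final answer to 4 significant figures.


1/Tg = w1/Tg1 + w2/Tg2 (in Kelvin)
Tg1 = 289.15 K, Tg2 = 455.15 K
1/Tg = 0.6/289.15 + 0.4/455.15
Tg = 338.5 K


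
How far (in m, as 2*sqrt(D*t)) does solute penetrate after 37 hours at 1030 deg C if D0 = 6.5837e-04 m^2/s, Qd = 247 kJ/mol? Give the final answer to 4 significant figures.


Step 1: D = D0 * exp(-Qd/(R*T))
T = 1303.15 K
D = 6.5837e-04 * exp(-247e3 / (8.314 * 1303.15)) = 8.27029e-14 m^2/s
Step 2: L = 2*sqrt(D*t)
t = 37 h = 133200 s
L = 2*sqrt(8.27029e-14 * 133200) = 2.099e-04 m


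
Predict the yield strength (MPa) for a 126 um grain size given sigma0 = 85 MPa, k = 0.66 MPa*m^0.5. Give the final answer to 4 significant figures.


sigma_y = sigma0 + k / sqrt(d)
d = 126 um = 1.26e-04 m
sigma_y = 85 + 0.66 / sqrt(1.26e-04)
sigma_y = 143.8 MPa


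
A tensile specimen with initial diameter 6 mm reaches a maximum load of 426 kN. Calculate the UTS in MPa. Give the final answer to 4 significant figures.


A0 = pi*(d/2)^2 = pi*(6/2)^2 = 28.2743 mm^2
UTS = F_max / A0 = 426*1000 / 28.2743
UTS = 15070 MPa


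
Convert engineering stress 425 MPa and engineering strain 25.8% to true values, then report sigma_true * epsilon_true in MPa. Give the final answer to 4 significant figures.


sigma_true = sigma_eng * (1 + epsilon_eng)
sigma_true = 425 * (1 + 0.258) = 534.65 MPa
epsilon_true = ln(1 + epsilon_eng)
epsilon_true = ln(1 + 0.258) = 0.229523
sigma_true * epsilon_true = 534.65 * 0.229523 = 122.7 MPa


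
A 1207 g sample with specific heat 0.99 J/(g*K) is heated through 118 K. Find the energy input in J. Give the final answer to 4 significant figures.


Q = m * cp * dT
Q = 1207 * 0.99 * 118
Q = 141000 J


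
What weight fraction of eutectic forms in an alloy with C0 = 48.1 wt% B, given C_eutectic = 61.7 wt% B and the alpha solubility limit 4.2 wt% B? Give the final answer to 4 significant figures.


f_primary = (C_e - C0) / (C_e - C_alpha_max)
f_primary = (61.7 - 48.1) / (61.7 - 4.2)
f_primary = 0.236522
f_eutectic = 1 - 0.236522 = 0.7635


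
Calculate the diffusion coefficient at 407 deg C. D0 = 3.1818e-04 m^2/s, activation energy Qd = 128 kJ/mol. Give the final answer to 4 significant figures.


D = D0 * exp(-Qd / (R*T))
T = 680.15 K
D = 3.1818e-04 * exp(-128e3 / (8.314 * 680.15))
D = 4.7e-14 m^2/s


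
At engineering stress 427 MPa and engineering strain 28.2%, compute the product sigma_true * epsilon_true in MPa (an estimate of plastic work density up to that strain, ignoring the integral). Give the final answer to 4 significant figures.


sigma_true = sigma_eng * (1 + epsilon_eng)
sigma_true = 427 * (1 + 0.282) = 547.414 MPa
epsilon_true = ln(1 + epsilon_eng)
epsilon_true = ln(1 + 0.282) = 0.248421
sigma_true * epsilon_true = 547.414 * 0.248421 = 136 MPa


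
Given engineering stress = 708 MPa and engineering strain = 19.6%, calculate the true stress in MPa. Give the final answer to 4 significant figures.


sigma_true = sigma_eng * (1 + epsilon_eng)
sigma_true = 708 * (1 + 0.196)
sigma_true = 846.8 MPa


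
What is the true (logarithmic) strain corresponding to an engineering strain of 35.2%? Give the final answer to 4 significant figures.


epsilon_true = ln(1 + epsilon_eng)
epsilon_true = ln(1 + 0.352)
epsilon_true = 0.3016


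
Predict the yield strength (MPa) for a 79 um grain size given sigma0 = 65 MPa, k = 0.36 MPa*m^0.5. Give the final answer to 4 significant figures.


sigma_y = sigma0 + k / sqrt(d)
d = 79 um = 7.9e-05 m
sigma_y = 65 + 0.36 / sqrt(7.9e-05)
sigma_y = 105.5 MPa


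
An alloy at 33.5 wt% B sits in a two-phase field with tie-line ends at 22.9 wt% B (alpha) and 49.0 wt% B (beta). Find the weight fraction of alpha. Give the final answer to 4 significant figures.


f_alpha = (C_beta - C0) / (C_beta - C_alpha)
f_alpha = (49.0 - 33.5) / (49.0 - 22.9)
f_alpha = 0.5939


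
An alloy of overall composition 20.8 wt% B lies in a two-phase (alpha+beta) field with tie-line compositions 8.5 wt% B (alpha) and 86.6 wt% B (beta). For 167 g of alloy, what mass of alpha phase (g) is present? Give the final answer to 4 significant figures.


f_alpha = (C_beta - C0) / (C_beta - C_alpha)
f_alpha = (86.6 - 20.8) / (86.6 - 8.5) = 0.84251
m_alpha = f_alpha * m_total = 0.84251 * 167 = 140.7 g


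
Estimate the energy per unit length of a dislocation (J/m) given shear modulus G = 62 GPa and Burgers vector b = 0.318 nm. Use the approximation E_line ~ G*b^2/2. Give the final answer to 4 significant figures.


E = G*b^2/2
b = 0.318 nm = 3.18e-10 m
G = 62 GPa = 6.2e+10 Pa
E = 0.5 * 6.2e+10 * (3.18e-10)^2
E = 3.135e-09 J/m


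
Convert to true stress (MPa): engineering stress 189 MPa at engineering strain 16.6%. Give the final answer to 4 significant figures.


sigma_true = sigma_eng * (1 + epsilon_eng)
sigma_true = 189 * (1 + 0.166)
sigma_true = 220.4 MPa


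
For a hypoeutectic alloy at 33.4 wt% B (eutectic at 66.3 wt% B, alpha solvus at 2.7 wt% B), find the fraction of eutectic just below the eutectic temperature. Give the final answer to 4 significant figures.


f_primary = (C_e - C0) / (C_e - C_alpha_max)
f_primary = (66.3 - 33.4) / (66.3 - 2.7)
f_primary = 0.517296
f_eutectic = 1 - 0.517296 = 0.4827


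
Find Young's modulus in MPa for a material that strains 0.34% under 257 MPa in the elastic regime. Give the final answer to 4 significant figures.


E = sigma / epsilon
epsilon = 0.34% = 3.4e-03
E = 257 / 3.4e-03
E = 75590 MPa


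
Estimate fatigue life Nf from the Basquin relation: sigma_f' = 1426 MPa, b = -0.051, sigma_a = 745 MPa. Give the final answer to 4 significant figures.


sigma_a = sigma_f' * (2*Nf)^b
2*Nf = (sigma_a / sigma_f')^(1/b)
2*Nf = (745 / 1426)^(1/-0.051)
2*Nf = 337825
Nf = 168900 cycles


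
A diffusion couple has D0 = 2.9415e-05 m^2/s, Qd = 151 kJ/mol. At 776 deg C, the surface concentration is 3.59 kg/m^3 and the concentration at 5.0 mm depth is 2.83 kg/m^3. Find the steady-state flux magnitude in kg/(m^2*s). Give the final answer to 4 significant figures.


Step 1: D = D0 * exp(-Qd/(R*T))
T = 776 + 273.15 = 1049.15 K
D = 2.9415e-05 * exp(-151e3 / (8.314 * 1049.15)) = 8.92016e-13 m^2/s
Step 2: J = D * (C1 - C2) / dx
J = 8.92016e-13 * (3.59 - 2.83) / 5e-03
J = 1.356e-10 kg/(m^2*s)


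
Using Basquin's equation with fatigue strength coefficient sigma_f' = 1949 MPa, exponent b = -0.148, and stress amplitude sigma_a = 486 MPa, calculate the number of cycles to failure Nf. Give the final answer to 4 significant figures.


sigma_a = sigma_f' * (2*Nf)^b
2*Nf = (sigma_a / sigma_f')^(1/b)
2*Nf = (486 / 1949)^(1/-0.148)
2*Nf = 11899
Nf = 5950 cycles


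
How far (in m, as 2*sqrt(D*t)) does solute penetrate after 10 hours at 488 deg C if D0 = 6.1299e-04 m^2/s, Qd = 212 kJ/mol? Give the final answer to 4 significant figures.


Step 1: D = D0 * exp(-Qd/(R*T))
T = 761.15 K
D = 6.1299e-04 * exp(-212e3 / (8.314 * 761.15)) = 1.73072e-18 m^2/s
Step 2: L = 2*sqrt(D*t)
t = 10 h = 36000 s
L = 2*sqrt(1.73072e-18 * 36000) = 4.992e-07 m


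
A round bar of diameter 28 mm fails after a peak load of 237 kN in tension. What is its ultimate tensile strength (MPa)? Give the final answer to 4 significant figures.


A0 = pi*(d/2)^2 = pi*(28/2)^2 = 615.752 mm^2
UTS = F_max / A0 = 237*1000 / 615.752
UTS = 384.9 MPa


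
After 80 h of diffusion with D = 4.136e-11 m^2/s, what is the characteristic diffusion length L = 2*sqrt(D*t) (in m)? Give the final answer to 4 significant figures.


t = 80 hr = 288000 s
Diffusion length = 2*sqrt(D*t)
= 2*sqrt(4.136e-11 * 288000)
= 6.903e-03 m


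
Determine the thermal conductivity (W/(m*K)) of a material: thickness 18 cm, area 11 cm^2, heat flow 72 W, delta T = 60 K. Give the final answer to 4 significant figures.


k = Q*L / (A*dT)
L = 0.18 m, A = 1.1e-03 m^2
k = 72 * 0.18 / (1.1e-03 * 60)
k = 196.4 W/(m*K)


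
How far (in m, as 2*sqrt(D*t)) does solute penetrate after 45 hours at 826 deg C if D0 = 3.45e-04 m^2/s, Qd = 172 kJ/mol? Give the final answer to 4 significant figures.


Step 1: D = D0 * exp(-Qd/(R*T))
T = 1099.15 K
D = 3.45e-04 * exp(-172e3 / (8.314 * 1099.15)) = 2.30999e-12 m^2/s
Step 2: L = 2*sqrt(D*t)
t = 45 h = 162000 s
L = 2*sqrt(2.30999e-12 * 162000) = 1.223e-03 m


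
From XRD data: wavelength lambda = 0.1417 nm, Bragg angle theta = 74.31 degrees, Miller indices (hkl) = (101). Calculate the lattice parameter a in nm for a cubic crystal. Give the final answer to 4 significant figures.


d = lambda / (2*sin(theta))
d = 0.1417 / (2*sin(74.31 deg))
d = 0.0735921 nm
a = d * sqrt(h^2+k^2+l^2) = 0.0735921 * sqrt(2)
a = 0.1041 nm


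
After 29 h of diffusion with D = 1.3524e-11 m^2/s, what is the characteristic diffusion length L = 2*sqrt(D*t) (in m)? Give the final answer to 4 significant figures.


t = 29 hr = 104400 s
Diffusion length = 2*sqrt(D*t)
= 2*sqrt(1.3524e-11 * 104400)
= 2.376e-03 m


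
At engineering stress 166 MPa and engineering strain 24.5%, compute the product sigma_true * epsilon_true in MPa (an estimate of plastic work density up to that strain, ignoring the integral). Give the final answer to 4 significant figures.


sigma_true = sigma_eng * (1 + epsilon_eng)
sigma_true = 166 * (1 + 0.245) = 206.67 MPa
epsilon_true = ln(1 + epsilon_eng)
epsilon_true = ln(1 + 0.245) = 0.219136
sigma_true * epsilon_true = 206.67 * 0.219136 = 45.29 MPa


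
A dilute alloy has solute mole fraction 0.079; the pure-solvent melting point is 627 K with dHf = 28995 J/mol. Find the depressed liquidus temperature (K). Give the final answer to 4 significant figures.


dT = R*Tm^2*x / dHf
dT = 8.314 * 627^2 * 0.079 / 28995
dT = 8.90531 K
T_new = 627 - 8.90531 = 618.1 K


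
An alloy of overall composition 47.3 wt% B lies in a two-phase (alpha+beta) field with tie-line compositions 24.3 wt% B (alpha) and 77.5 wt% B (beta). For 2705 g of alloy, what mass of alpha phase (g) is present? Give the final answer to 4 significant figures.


f_alpha = (C_beta - C0) / (C_beta - C_alpha)
f_alpha = (77.5 - 47.3) / (77.5 - 24.3) = 0.567669
m_alpha = f_alpha * m_total = 0.567669 * 2705 = 1536 g


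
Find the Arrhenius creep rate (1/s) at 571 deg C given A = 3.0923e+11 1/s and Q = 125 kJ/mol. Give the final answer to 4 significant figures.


rate = A * exp(-Q / (R*T))
T = 571 + 273.15 = 844.15 K
rate = 3.0923e+11 * exp(-125e3 / (8.314 * 844.15))
rate = 5691 1/s


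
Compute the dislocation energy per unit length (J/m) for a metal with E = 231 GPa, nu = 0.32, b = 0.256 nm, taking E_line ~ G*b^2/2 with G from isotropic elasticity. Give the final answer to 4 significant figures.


Step 1: G = E / (2*(1+nu))
G = 231 / (2*(1+0.32)) = 87.5 GPa = 8.75e+10 Pa
Step 2: E_line = G*b^2/2
b = 0.256 nm = 2.56e-10 m
E_line = 0.5 * 8.75e+10 * (2.56e-10)^2 = 2.867e-09 J/m


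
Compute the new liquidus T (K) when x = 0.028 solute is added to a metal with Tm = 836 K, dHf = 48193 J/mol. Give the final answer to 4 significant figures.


dT = R*Tm^2*x / dHf
dT = 8.314 * 836^2 * 0.028 / 48193
dT = 3.37595 K
T_new = 836 - 3.37595 = 832.6 K


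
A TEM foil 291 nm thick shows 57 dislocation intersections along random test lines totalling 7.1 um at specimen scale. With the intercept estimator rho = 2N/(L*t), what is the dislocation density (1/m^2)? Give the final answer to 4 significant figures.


rho = 2N / (L * t)
L = 7.1 um = 7.1e-06 m, t = 291 nm = 2.91e-07 m
rho = 2 * 57 / (7.1e-06 * 2.91e-07)
rho = 5.518e+13 1/m^2


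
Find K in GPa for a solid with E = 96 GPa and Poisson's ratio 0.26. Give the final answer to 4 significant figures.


K = E / (3*(1-2*nu))
K = 96 / (3*(1-2*0.26))
K = 66.67 GPa


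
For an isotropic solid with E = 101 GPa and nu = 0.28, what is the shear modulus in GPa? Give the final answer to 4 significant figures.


G = E / (2*(1+nu))
G = 101 / (2*(1+0.28))
G = 39.45 GPa


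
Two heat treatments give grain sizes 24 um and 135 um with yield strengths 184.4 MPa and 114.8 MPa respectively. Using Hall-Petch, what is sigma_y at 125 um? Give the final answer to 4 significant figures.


sigma_y = sigma0 + k / sqrt(d)
1/sqrt(d1) = 1/sqrt(2.4e-05) = 204.124;  1/sqrt(d2) = 86.0663
k = (sigma1 - sigma2) / (1/sqrt(d1) - 1/sqrt(d2)) = (184.4 - 114.8) / (204.124 - 86.0663) = 0.589541 MPa*m^0.5
sigma0 = sigma1 - k/sqrt(d1) = 184.4 - 0.589541*204.124 = 64.0603 MPa
sigma_y(d3) = 64.0603 + 0.589541 / sqrt(1.25e-04) = 116.8 MPa


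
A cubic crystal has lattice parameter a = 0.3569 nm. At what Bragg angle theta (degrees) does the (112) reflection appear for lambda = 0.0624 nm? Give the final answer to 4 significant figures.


d = a / sqrt(h^2+k^2+l^2)
d = 0.3569 / sqrt(6) = 0.145704 nm
lambda = 2*d*sin(theta)  =>  sin(theta) = lambda / (2*d)
sin(theta) = 0.0624 / (2 * 0.145704) = 0.214133
theta = 12.36 deg


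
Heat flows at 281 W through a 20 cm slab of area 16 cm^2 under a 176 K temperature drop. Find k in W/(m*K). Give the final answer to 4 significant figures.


k = Q*L / (A*dT)
L = 0.2 m, A = 1.6e-03 m^2
k = 281 * 0.2 / (1.6e-03 * 176)
k = 199.6 W/(m*K)


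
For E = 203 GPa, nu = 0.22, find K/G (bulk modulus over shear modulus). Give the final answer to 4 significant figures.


G = E / (2*(1+nu))
G = 203 / (2*(1+0.22)) = 83.1967 GPa
K = E / (3*(1-2*nu))
K = 203 / (3*(1-2*0.22)) = 120.833 GPa
K/G = 120.833 / 83.1967 = 1.452


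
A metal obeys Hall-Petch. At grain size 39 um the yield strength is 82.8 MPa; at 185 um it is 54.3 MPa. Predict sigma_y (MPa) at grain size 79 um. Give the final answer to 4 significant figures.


sigma_y = sigma0 + k / sqrt(d)
1/sqrt(d1) = 1/sqrt(3.9e-05) = 160.128;  1/sqrt(d2) = 73.5215
k = (sigma1 - sigma2) / (1/sqrt(d1) - 1/sqrt(d2)) = (82.8 - 54.3) / (160.128 - 73.5215) = 0.329074 MPa*m^0.5
sigma0 = sigma1 - k/sqrt(d1) = 82.8 - 0.329074*160.128 = 30.106 MPa
sigma_y(d3) = 30.106 + 0.329074 / sqrt(7.9e-05) = 67.13 MPa


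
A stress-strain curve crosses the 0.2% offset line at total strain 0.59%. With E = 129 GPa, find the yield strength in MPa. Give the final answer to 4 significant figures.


Offset strain = 0.002
Elastic strain at yield = total_strain - offset = 5.9e-03 - 0.002 = 3.9e-03
sigma_y = E * elastic_strain = 129000 * 3.9e-03
sigma_y = 503.1 MPa


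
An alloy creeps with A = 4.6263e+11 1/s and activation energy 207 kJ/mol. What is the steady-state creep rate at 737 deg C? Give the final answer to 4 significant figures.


rate = A * exp(-Q / (R*T))
T = 737 + 273.15 = 1010.15 K
rate = 4.6263e+11 * exp(-207e3 / (8.314 * 1010.15))
rate = 9.139 1/s


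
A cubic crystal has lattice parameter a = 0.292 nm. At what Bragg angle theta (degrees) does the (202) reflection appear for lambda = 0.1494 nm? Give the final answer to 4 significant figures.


d = a / sqrt(h^2+k^2+l^2)
d = 0.292 / sqrt(8) = 0.103238 nm
lambda = 2*d*sin(theta)  =>  sin(theta) = lambda / (2*d)
sin(theta) = 0.1494 / (2 * 0.103238) = 0.723574
theta = 46.35 deg


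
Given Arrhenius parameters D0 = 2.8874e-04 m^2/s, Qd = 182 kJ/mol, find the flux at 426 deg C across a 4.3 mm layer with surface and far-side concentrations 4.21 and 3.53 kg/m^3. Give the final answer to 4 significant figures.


Step 1: D = D0 * exp(-Qd/(R*T))
T = 426 + 273.15 = 699.15 K
D = 2.8874e-04 * exp(-182e3 / (8.314 * 699.15)) = 7.28615e-18 m^2/s
Step 2: J = D * (C1 - C2) / dx
J = 7.28615e-18 * (4.21 - 3.53) / 4.3e-03
J = 1.152e-15 kg/(m^2*s)


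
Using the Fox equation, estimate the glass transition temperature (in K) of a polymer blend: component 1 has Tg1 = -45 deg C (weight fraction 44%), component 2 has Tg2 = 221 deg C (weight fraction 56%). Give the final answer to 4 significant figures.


1/Tg = w1/Tg1 + w2/Tg2 (in Kelvin)
Tg1 = 228.15 K, Tg2 = 494.15 K
1/Tg = 0.44/228.15 + 0.56/494.15
Tg = 326.6 K


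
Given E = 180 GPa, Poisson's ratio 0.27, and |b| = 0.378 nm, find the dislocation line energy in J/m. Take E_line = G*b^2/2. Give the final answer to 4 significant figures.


Step 1: G = E / (2*(1+nu))
G = 180 / (2*(1+0.27)) = 70.8661 GPa = 7.08661e+10 Pa
Step 2: E_line = G*b^2/2
b = 0.378 nm = 3.78e-10 m
E_line = 0.5 * 7.08661e+10 * (3.78e-10)^2 = 5.063e-09 J/m


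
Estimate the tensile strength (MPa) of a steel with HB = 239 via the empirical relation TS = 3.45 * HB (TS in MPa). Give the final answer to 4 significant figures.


TS (MPa) = 3.45 * HB
TS = 3.45 * 239
TS = 824.6 MPa


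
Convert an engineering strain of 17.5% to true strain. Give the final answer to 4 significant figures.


epsilon_true = ln(1 + epsilon_eng)
epsilon_true = ln(1 + 0.175)
epsilon_true = 0.1613


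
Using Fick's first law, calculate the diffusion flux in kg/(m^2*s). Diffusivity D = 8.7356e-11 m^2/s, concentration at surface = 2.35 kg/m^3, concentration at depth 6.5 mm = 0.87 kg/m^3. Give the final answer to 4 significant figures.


J = -D * (dC/dx) = D * (C1 - C2) / dx
J = 8.7356e-11 * (2.35 - 0.87) / 6.5e-03
J = 1.989e-08 kg/(m^2*s)


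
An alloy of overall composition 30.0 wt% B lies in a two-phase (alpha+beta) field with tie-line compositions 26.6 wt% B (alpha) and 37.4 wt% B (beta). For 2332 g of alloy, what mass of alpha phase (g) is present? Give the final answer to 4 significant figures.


f_alpha = (C_beta - C0) / (C_beta - C_alpha)
f_alpha = (37.4 - 30.0) / (37.4 - 26.6) = 0.685185
m_alpha = f_alpha * m_total = 0.685185 * 2332 = 1598 g


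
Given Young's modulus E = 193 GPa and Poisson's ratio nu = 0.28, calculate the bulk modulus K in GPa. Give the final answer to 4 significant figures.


K = E / (3*(1-2*nu))
K = 193 / (3*(1-2*0.28))
K = 146.2 GPa


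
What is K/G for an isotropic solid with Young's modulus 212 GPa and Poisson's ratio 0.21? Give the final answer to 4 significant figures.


G = E / (2*(1+nu))
G = 212 / (2*(1+0.21)) = 87.6033 GPa
K = E / (3*(1-2*nu))
K = 212 / (3*(1-2*0.21)) = 121.839 GPa
K/G = 121.839 / 87.6033 = 1.391


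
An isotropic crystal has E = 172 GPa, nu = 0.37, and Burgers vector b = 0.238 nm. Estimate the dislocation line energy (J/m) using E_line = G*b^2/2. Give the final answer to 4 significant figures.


Step 1: G = E / (2*(1+nu))
G = 172 / (2*(1+0.37)) = 62.7737 GPa = 6.27737e+10 Pa
Step 2: E_line = G*b^2/2
b = 0.238 nm = 2.38e-10 m
E_line = 0.5 * 6.27737e+10 * (2.38e-10)^2 = 1.778e-09 J/m


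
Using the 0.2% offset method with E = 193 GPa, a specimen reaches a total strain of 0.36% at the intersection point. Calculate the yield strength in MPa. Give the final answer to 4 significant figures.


Offset strain = 0.002
Elastic strain at yield = total_strain - offset = 3.6e-03 - 0.002 = 1.6e-03
sigma_y = E * elastic_strain = 193000 * 1.6e-03
sigma_y = 308.8 MPa


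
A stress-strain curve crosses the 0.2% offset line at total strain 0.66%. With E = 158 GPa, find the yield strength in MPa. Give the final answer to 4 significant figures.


Offset strain = 0.002
Elastic strain at yield = total_strain - offset = 6.6e-03 - 0.002 = 4.6e-03
sigma_y = E * elastic_strain = 158000 * 4.6e-03
sigma_y = 726.8 MPa


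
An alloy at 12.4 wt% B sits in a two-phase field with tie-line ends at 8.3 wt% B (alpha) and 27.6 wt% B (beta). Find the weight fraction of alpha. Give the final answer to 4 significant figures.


f_alpha = (C_beta - C0) / (C_beta - C_alpha)
f_alpha = (27.6 - 12.4) / (27.6 - 8.3)
f_alpha = 0.7876


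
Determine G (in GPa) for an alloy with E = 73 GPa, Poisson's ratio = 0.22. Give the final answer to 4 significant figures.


G = E / (2*(1+nu))
G = 73 / (2*(1+0.22))
G = 29.92 GPa


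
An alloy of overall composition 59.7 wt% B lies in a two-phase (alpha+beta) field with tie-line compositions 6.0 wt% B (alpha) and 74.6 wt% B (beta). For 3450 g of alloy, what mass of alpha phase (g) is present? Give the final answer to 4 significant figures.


f_alpha = (C_beta - C0) / (C_beta - C_alpha)
f_alpha = (74.6 - 59.7) / (74.6 - 6.0) = 0.217201
m_alpha = f_alpha * m_total = 0.217201 * 3450 = 749.3 g


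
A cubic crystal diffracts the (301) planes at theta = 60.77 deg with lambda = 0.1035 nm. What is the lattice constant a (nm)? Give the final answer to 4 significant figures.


d = lambda / (2*sin(theta))
d = 0.1035 / (2*sin(60.77 deg))
d = 0.059301 nm
a = d * sqrt(h^2+k^2+l^2) = 0.059301 * sqrt(10)
a = 0.1875 nm


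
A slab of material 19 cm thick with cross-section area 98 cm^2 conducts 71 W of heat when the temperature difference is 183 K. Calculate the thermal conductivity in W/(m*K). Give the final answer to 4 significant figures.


k = Q*L / (A*dT)
L = 0.19 m, A = 9.8e-03 m^2
k = 71 * 0.19 / (9.8e-03 * 183)
k = 7.522 W/(m*K)


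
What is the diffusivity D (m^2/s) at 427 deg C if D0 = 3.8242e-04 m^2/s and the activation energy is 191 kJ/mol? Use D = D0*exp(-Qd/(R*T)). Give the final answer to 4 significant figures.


D = D0 * exp(-Qd / (R*T))
T = 700.15 K
D = 3.8242e-04 * exp(-191e3 / (8.314 * 700.15))
D = 2.15e-18 m^2/s


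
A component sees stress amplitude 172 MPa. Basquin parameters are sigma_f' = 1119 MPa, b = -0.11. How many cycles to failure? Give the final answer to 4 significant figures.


sigma_a = sigma_f' * (2*Nf)^b
2*Nf = (sigma_a / sigma_f')^(1/b)
2*Nf = (172 / 1119)^(1/-0.11)
2*Nf = 2.47543e+07
Nf = 1.238e+07 cycles


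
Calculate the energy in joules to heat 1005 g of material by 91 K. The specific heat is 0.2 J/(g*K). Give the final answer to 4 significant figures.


Q = m * cp * dT
Q = 1005 * 0.2 * 91
Q = 18290 J


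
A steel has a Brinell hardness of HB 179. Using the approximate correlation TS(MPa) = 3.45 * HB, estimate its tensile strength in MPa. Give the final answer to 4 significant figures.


TS (MPa) = 3.45 * HB
TS = 3.45 * 179
TS = 617.6 MPa


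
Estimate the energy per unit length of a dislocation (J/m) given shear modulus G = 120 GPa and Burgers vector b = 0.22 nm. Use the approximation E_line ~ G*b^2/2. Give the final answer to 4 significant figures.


E = G*b^2/2
b = 0.22 nm = 2.2e-10 m
G = 120 GPa = 1.2e+11 Pa
E = 0.5 * 1.2e+11 * (2.2e-10)^2
E = 2.904e-09 J/m


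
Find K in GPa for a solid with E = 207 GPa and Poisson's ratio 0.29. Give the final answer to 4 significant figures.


K = E / (3*(1-2*nu))
K = 207 / (3*(1-2*0.29))
K = 164.3 GPa


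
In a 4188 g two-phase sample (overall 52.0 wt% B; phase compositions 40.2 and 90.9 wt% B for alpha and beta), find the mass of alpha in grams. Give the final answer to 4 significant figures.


f_alpha = (C_beta - C0) / (C_beta - C_alpha)
f_alpha = (90.9 - 52.0) / (90.9 - 40.2) = 0.767258
m_alpha = f_alpha * m_total = 0.767258 * 4188 = 3213 g


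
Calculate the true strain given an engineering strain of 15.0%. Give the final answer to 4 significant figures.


epsilon_true = ln(1 + epsilon_eng)
epsilon_true = ln(1 + 0.15)
epsilon_true = 0.1398


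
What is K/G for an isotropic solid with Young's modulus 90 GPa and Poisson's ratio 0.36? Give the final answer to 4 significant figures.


G = E / (2*(1+nu))
G = 90 / (2*(1+0.36)) = 33.0882 GPa
K = E / (3*(1-2*nu))
K = 90 / (3*(1-2*0.36)) = 107.143 GPa
K/G = 107.143 / 33.0882 = 3.238


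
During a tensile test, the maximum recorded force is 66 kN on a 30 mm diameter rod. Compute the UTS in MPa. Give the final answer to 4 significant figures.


A0 = pi*(d/2)^2 = pi*(30/2)^2 = 706.858 mm^2
UTS = F_max / A0 = 66*1000 / 706.858
UTS = 93.37 MPa


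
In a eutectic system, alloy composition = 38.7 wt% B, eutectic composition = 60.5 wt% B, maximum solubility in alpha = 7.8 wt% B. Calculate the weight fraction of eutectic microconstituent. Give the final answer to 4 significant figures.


f_primary = (C_e - C0) / (C_e - C_alpha_max)
f_primary = (60.5 - 38.7) / (60.5 - 7.8)
f_primary = 0.413662
f_eutectic = 1 - 0.413662 = 0.5863


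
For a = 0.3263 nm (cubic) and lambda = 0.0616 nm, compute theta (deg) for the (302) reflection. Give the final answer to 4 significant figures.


d = a / sqrt(h^2+k^2+l^2)
d = 0.3263 / sqrt(13) = 0.0904993 nm
lambda = 2*d*sin(theta)  =>  sin(theta) = lambda / (2*d)
sin(theta) = 0.0616 / (2 * 0.0904993) = 0.340334
theta = 19.9 deg


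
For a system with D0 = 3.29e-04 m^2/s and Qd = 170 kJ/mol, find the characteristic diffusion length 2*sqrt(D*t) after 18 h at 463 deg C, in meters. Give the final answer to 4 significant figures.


Step 1: D = D0 * exp(-Qd/(R*T))
T = 736.15 K
D = 3.29e-04 * exp(-170e3 / (8.314 * 736.15)) = 2.84546e-16 m^2/s
Step 2: L = 2*sqrt(D*t)
t = 18 h = 64800 s
L = 2*sqrt(2.84546e-16 * 64800) = 8.588e-06 m


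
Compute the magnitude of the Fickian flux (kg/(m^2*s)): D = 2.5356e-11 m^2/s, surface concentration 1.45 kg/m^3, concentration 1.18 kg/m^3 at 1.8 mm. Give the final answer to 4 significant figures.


J = -D * (dC/dx) = D * (C1 - C2) / dx
J = 2.5356e-11 * (1.45 - 1.18) / 1.8e-03
J = 3.803e-09 kg/(m^2*s)


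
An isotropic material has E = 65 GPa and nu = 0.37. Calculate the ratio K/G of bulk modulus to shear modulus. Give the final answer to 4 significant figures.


G = E / (2*(1+nu))
G = 65 / (2*(1+0.37)) = 23.7226 GPa
K = E / (3*(1-2*nu))
K = 65 / (3*(1-2*0.37)) = 83.3333 GPa
K/G = 83.3333 / 23.7226 = 3.513


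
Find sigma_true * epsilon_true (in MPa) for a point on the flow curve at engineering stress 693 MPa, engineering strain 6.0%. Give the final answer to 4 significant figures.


sigma_true = sigma_eng * (1 + epsilon_eng)
sigma_true = 693 * (1 + 0.06) = 734.58 MPa
epsilon_true = ln(1 + epsilon_eng)
epsilon_true = ln(1 + 0.06) = 0.0582689
sigma_true * epsilon_true = 734.58 * 0.0582689 = 42.8 MPa


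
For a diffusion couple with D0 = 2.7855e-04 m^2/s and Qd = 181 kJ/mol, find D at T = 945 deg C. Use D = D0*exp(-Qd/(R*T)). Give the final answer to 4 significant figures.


D = D0 * exp(-Qd / (R*T))
T = 1218.15 K
D = 2.7855e-04 * exp(-181e3 / (8.314 * 1218.15))
D = 4.823e-12 m^2/s


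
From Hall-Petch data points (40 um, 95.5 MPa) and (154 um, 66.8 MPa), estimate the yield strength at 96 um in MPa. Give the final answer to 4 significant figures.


sigma_y = sigma0 + k / sqrt(d)
1/sqrt(d1) = 1/sqrt(4e-05) = 158.114;  1/sqrt(d2) = 80.5823
k = (sigma1 - sigma2) / (1/sqrt(d1) - 1/sqrt(d2)) = (95.5 - 66.8) / (158.114 - 80.5823) = 0.370172 MPa*m^0.5
sigma0 = sigma1 - k/sqrt(d1) = 95.5 - 0.370172*158.114 = 36.9707 MPa
sigma_y(d3) = 36.9707 + 0.370172 / sqrt(9.6e-05) = 74.75 MPa


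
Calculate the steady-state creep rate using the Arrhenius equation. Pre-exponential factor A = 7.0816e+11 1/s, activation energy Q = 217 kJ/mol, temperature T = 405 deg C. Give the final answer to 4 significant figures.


rate = A * exp(-Q / (R*T))
T = 405 + 273.15 = 678.15 K
rate = 7.0816e+11 * exp(-217e3 / (8.314 * 678.15))
rate = 1.365e-05 1/s


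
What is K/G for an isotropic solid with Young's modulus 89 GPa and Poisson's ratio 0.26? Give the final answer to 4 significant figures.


G = E / (2*(1+nu))
G = 89 / (2*(1+0.26)) = 35.3175 GPa
K = E / (3*(1-2*nu))
K = 89 / (3*(1-2*0.26)) = 61.8056 GPa
K/G = 61.8056 / 35.3175 = 1.75


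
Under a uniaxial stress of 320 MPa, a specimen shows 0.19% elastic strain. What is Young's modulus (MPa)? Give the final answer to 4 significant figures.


E = sigma / epsilon
epsilon = 0.19% = 1.9e-03
E = 320 / 1.9e-03
E = 168400 MPa


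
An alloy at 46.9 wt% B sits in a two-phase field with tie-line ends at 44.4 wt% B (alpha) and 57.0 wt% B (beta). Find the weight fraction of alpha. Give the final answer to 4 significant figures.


f_alpha = (C_beta - C0) / (C_beta - C_alpha)
f_alpha = (57.0 - 46.9) / (57.0 - 44.4)
f_alpha = 0.8016


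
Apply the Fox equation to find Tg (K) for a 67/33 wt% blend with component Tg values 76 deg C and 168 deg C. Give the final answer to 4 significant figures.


1/Tg = w1/Tg1 + w2/Tg2 (in Kelvin)
Tg1 = 349.15 K, Tg2 = 441.15 K
1/Tg = 0.67/349.15 + 0.33/441.15
Tg = 375 K


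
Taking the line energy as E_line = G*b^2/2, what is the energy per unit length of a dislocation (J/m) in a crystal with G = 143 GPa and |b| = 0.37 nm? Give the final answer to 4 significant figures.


E = G*b^2/2
b = 0.37 nm = 3.7e-10 m
G = 143 GPa = 1.43e+11 Pa
E = 0.5 * 1.43e+11 * (3.7e-10)^2
E = 9.788e-09 J/m


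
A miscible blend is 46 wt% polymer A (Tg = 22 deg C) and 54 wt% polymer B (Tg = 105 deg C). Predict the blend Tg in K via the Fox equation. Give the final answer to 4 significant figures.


1/Tg = w1/Tg1 + w2/Tg2 (in Kelvin)
Tg1 = 295.15 K, Tg2 = 378.15 K
1/Tg = 0.46/295.15 + 0.54/378.15
Tg = 334.8 K


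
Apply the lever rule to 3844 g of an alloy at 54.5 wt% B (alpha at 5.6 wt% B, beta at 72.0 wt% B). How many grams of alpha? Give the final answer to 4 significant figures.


f_alpha = (C_beta - C0) / (C_beta - C_alpha)
f_alpha = (72.0 - 54.5) / (72.0 - 5.6) = 0.263554
m_alpha = f_alpha * m_total = 0.263554 * 3844 = 1013 g


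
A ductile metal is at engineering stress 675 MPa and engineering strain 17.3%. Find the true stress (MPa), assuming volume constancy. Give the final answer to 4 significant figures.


sigma_true = sigma_eng * (1 + epsilon_eng)
sigma_true = 675 * (1 + 0.173)
sigma_true = 791.8 MPa


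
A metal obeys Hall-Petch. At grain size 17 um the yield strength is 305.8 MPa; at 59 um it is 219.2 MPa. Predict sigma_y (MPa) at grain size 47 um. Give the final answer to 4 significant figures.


sigma_y = sigma0 + k / sqrt(d)
1/sqrt(d1) = 1/sqrt(1.7e-05) = 242.536;  1/sqrt(d2) = 130.189
k = (sigma1 - sigma2) / (1/sqrt(d1) - 1/sqrt(d2)) = (305.8 - 219.2) / (242.536 - 130.189) = 0.770828 MPa*m^0.5
sigma0 = sigma1 - k/sqrt(d1) = 305.8 - 0.770828*242.536 = 118.847 MPa
sigma_y(d3) = 118.847 + 0.770828 / sqrt(4.7e-05) = 231.3 MPa


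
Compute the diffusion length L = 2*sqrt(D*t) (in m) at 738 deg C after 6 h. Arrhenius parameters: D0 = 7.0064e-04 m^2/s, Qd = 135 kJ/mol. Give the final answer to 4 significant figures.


Step 1: D = D0 * exp(-Qd/(R*T))
T = 1011.15 K
D = 7.0064e-04 * exp(-135e3 / (8.314 * 1011.15)) = 7.43577e-11 m^2/s
Step 2: L = 2*sqrt(D*t)
t = 6 h = 21600 s
L = 2*sqrt(7.43577e-11 * 21600) = 2.535e-03 m


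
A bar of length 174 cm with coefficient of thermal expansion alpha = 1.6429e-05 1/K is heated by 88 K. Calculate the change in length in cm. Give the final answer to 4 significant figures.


dL = L0 * alpha * dT
dL = 174 * 1.6429e-05 * 88
dL = 0.2516 cm


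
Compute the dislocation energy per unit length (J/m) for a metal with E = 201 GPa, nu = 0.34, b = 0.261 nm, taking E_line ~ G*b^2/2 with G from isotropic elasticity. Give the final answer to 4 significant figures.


Step 1: G = E / (2*(1+nu))
G = 201 / (2*(1+0.34)) = 75 GPa = 7.5e+10 Pa
Step 2: E_line = G*b^2/2
b = 0.261 nm = 2.61e-10 m
E_line = 0.5 * 7.5e+10 * (2.61e-10)^2 = 2.555e-09 J/m


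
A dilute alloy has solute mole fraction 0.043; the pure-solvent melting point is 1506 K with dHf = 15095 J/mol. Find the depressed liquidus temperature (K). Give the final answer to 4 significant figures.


dT = R*Tm^2*x / dHf
dT = 8.314 * 1506^2 * 0.043 / 15095
dT = 53.715 K
T_new = 1506 - 53.715 = 1452 K


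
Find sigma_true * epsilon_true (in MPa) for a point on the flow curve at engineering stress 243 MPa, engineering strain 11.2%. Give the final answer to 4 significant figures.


sigma_true = sigma_eng * (1 + epsilon_eng)
sigma_true = 243 * (1 + 0.112) = 270.216 MPa
epsilon_true = ln(1 + epsilon_eng)
epsilon_true = ln(1 + 0.112) = 0.10616
sigma_true * epsilon_true = 270.216 * 0.10616 = 28.69 MPa


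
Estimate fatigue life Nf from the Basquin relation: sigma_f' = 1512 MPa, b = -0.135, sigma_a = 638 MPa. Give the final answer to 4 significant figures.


sigma_a = sigma_f' * (2*Nf)^b
2*Nf = (sigma_a / sigma_f')^(1/b)
2*Nf = (638 / 1512)^(1/-0.135)
2*Nf = 596.741
Nf = 298.4 cycles


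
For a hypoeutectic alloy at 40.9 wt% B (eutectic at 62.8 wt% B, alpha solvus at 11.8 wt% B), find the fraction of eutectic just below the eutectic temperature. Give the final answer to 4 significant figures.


f_primary = (C_e - C0) / (C_e - C_alpha_max)
f_primary = (62.8 - 40.9) / (62.8 - 11.8)
f_primary = 0.429412
f_eutectic = 1 - 0.429412 = 0.5706


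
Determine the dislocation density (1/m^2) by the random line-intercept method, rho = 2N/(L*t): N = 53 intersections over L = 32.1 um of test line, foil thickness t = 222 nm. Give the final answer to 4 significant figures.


rho = 2N / (L * t)
L = 32.1 um = 3.21e-05 m, t = 222 nm = 2.22e-07 m
rho = 2 * 53 / (3.21e-05 * 2.22e-07)
rho = 1.487e+13 1/m^2
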